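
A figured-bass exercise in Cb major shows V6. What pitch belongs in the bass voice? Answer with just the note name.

V in Cb major has root Gb; the chord is Gb-Bb-Db.
The figure 6 means first inversion — the third is in the bass.

Bb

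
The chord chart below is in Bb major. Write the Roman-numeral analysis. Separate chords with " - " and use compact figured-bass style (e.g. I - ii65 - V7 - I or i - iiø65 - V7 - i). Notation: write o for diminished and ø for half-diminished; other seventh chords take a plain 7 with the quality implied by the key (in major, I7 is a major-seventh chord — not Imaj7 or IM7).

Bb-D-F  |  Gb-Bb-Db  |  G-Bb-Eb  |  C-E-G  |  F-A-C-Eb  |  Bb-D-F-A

I - bVI - IV6 - V/V - V7 - I7

Bb-D-F has root Bb, degree 1 in Bb major, so I.
Gb-Bb-Db: Gb with this quality isn't in the key; it's bVI, borrowed from the parallel minor.
G-Bb-Eb has root Eb, degree 4 in Bb major, so IV6.
C-E-G: a major triad on C, the applied dominant of V → V/V.
F-A-C-Eb has root F, degree 5 in Bb major, so V7.
Bb-D-F-A: root Bb is the tonic; major seventh chord there is I7.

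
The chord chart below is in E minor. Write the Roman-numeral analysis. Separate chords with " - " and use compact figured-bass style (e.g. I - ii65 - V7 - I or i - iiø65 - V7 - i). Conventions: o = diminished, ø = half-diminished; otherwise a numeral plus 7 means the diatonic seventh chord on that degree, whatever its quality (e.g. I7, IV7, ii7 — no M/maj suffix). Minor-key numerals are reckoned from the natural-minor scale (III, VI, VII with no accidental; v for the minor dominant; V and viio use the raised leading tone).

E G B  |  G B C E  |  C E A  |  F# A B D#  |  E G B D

E-G-B: minor triad on E = scale degree 1 → i.
G-B-C-E has root C, degree 6 in E minor, so VI43.
C-E-A: minor triad on A = scale degree 4 → iv6.
F#-A-B-D#: dominant seventh chord on B = scale degree 5 → V43.
E-G-B-D: minor seventh chord on E = scale degree 1 → i7.

i - VI43 - iv6 - V43 - i7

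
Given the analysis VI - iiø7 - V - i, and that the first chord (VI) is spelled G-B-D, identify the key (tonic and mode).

The anchor chord is a major triad on G, labeled VI.
VI on G implies G is the submediant; that puts the tonic at B, and the uppercase numeral fits minor mode.

B minor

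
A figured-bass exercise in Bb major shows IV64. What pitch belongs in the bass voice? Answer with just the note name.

Bb

IV in Bb major has root Eb; the chord is Eb-G-Bb.
The figure 64 means second inversion — the fifth is in the bass.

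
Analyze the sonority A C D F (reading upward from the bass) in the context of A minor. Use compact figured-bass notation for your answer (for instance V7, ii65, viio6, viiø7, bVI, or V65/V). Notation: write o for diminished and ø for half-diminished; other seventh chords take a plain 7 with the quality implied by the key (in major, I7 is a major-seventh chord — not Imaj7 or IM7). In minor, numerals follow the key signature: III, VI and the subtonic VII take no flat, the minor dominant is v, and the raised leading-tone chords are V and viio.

The pitches D-F-A-C form a minor seventh chord rooted on D.
D is scale degree 4 in A minor, and a minor seventh chord on that degree is written iv7.
With A in the bass the chord is in second inversion, so the figured bass is 43.

iv43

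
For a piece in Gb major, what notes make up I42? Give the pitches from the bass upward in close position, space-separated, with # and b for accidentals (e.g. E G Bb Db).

F Gb Bb Db

In Gb major, the first degree is Gb, and the diatonic chord built there is a major seventh chord.
That chord is spelled Gb-Bb-Db-F.
The figured bass 42 indicates third inversion, placing the seventh (F) in the bass: F-Gb-Bb-Db.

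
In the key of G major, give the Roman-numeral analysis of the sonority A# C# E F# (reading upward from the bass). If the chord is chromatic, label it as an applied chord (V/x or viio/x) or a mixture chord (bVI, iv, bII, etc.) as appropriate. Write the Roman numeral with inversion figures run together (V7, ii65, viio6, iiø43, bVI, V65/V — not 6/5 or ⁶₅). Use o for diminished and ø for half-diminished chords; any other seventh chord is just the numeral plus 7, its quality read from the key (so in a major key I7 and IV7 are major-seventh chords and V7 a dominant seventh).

V65/iii

The pitches F#-A#-C#-E form a dominant seventh chord rooted on F#.
F# is not a diatonic chord root with this quality in G major, but it lies a perfect fifth above B (iii), so the chord functions as an applied dominant of iii.
With A# in the bass the chord is in first inversion, so the figured bass is 65.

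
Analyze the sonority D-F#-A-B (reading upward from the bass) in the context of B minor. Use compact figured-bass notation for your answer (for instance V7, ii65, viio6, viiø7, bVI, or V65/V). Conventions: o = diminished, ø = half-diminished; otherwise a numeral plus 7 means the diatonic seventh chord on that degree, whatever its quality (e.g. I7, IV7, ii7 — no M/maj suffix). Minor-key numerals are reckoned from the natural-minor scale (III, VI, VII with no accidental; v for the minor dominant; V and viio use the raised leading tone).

The pitches B-D-F#-A form a minor seventh chord rooted on B.
B is scale degree 1 in B minor, and a minor seventh chord on that degree is written i7.
With D in the bass the chord is in first inversion, so the figured bass is 65.

i65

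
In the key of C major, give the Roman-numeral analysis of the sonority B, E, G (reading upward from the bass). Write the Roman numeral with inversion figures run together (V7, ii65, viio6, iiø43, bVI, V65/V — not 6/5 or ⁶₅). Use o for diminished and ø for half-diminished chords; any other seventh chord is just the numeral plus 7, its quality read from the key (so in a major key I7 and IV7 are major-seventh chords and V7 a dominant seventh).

iii64

The pitches E-G-B form a minor triad rooted on E.
In C major, E is the mediant; the diatonic minor triad there is iii.
With B in the bass the chord is in second inversion, so the figured bass is 64.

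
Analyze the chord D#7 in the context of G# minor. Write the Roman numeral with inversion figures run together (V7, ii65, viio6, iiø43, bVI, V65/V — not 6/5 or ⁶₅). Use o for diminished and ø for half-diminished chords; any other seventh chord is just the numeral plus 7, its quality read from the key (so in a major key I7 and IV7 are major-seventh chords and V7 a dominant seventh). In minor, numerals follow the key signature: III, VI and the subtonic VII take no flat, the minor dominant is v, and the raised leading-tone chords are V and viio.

V7

Stacked in thirds the chord is D#-F##-A#-C#: a dominant seventh chord on D#.
D# is scale degree 5 in G# minor, and a dominant seventh chord on that degree is written V7.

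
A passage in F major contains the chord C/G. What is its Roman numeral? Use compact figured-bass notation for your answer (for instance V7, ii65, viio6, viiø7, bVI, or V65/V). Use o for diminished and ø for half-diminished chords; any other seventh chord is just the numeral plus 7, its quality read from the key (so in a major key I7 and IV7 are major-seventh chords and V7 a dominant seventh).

The pitches C-E-G form a major triad rooted on C.
In F major, C is the dominant; the diatonic major triad there is V.
With G in the bass the chord is in second inversion, so the figured bass is 64.

V64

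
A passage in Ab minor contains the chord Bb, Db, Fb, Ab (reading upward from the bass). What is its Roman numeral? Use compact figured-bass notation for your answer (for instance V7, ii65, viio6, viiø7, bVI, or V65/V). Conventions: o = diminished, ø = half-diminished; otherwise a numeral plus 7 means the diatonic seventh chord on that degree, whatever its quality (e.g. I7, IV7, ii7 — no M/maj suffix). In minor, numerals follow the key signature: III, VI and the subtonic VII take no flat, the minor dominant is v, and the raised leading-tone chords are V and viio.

iiø7

The pitches Bb-Db-Fb-Ab form a half-diminished seventh chord rooted on Bb.
In Ab minor, Bb is the supertonic; the diatonic half-diminished seventh chord there is iiø7.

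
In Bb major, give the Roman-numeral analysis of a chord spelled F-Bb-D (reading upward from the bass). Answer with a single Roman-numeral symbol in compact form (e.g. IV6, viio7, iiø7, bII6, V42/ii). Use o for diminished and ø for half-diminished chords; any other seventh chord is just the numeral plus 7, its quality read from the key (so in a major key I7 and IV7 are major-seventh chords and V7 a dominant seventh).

I64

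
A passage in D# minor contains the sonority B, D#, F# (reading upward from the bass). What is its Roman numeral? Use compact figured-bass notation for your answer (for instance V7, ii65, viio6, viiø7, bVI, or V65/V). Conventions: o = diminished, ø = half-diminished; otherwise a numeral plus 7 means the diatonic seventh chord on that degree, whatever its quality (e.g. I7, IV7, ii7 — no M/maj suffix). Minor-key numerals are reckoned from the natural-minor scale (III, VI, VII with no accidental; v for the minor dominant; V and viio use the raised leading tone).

Stacked in thirds the chord is B-D#-F#: a major triad on B.
B is scale degree 6 in D# minor, and a major triad on that degree is written VI.

VI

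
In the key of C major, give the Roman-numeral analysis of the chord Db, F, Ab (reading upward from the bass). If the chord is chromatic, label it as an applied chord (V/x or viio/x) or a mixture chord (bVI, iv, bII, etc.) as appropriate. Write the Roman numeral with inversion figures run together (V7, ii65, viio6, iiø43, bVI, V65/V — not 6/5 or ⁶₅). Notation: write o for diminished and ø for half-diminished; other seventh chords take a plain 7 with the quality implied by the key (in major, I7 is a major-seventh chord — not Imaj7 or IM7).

bII

Stacked in thirds the chord is Db-F-Ab: a major triad on Db.
Db is the lowered second degree of C major (diatonic 2 would be D). This is the Neapolitan chord — a major triad on the lowered second degree.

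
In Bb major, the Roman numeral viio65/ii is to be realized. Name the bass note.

D

The applied chord viio65/ii is rooted on B: B-D-F-Ab.
The figure 65 means first inversion — the third is in the bass.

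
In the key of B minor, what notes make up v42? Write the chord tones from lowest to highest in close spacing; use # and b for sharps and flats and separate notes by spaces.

The numeral's case and figure indicate a minor seventh chord. In B minor its root, the fifth degree, is F#.
Stacking thirds from F# gives F#-A-C#-E.
The figured bass 42 indicates third inversion, placing the seventh (E) in the bass: E-F#-A-C#.

E F# A C#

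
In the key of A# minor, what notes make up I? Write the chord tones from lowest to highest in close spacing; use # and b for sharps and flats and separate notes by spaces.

A# C## E#

Scale degree 1 in A# minor is A#; here the chord built on it is altered to a major triad. I is the major tonic (Picardy third), borrowed from the parallel major.
So the chord is A#-C##-E#, a major triad.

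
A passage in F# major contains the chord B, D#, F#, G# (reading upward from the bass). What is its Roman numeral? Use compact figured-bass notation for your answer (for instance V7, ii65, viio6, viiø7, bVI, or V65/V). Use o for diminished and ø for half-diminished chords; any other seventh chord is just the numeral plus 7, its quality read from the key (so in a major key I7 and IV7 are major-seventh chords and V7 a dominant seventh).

ii65

Stacked in thirds the chord is G#-B-D#-F#: a minor seventh chord on G#.
G# is scale degree 2 in F# major, and a minor seventh chord on that degree is written ii7.
With B in the bass the chord is in first inversion, so the figured bass is 65.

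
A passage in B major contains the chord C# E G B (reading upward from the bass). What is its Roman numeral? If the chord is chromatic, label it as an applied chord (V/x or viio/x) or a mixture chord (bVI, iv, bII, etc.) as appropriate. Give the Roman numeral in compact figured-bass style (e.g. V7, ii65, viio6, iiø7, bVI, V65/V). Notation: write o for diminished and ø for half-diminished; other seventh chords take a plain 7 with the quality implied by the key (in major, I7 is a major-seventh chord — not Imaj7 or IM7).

iiø7

Stacked in thirds the chord is C#-E-G-B: a half-diminished seventh chord on C#.
C# is the second degree of B major. This is the half-diminished supertonic seventh, borrowed from the parallel minor.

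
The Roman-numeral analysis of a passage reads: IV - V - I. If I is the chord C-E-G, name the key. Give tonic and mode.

C major

The anchor chord is a major triad on C, labeled I.
If C is scale degree 1 and the mode makes that degree carry a major triad, the tonic is C and the mode is major.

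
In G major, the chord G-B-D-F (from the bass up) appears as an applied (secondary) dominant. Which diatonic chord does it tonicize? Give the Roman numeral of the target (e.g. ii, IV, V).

IV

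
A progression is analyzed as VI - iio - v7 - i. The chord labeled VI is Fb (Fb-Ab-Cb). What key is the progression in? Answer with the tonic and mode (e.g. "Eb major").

The anchor chord is a major triad on Fb, labeled VI.
VI on Fb implies Fb is the submediant; that puts the tonic at Ab, and the uppercase numeral fits minor mode.

Ab minor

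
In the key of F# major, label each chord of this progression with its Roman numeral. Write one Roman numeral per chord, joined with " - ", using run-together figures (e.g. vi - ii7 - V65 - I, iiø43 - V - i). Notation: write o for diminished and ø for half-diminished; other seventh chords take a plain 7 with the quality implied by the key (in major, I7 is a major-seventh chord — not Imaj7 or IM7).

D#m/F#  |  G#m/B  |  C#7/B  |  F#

D#m/F# has root D#, degree 6 in F# major, so vi6.
G#m/B: root G# is the supertonic; minor triad there is ii6.
C#7/B has root C#, degree 5 in F# major, so V42.
F# has root F#, degree 1 in F# major, so I.

vi6 - ii6 - V42 - I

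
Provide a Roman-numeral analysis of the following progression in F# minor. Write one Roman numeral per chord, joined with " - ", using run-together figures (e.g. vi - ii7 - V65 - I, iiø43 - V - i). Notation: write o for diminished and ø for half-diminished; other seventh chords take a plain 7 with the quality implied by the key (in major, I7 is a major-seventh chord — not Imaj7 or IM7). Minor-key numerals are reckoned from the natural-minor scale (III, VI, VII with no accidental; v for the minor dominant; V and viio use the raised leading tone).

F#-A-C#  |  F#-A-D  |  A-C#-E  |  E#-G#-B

F#-A-C# has root F#, degree 1 in F# minor, so i.
F#-A-D: major triad on D = scale degree 6 → VI6.
A-C#-E has root A, degree 3 in F# minor, so III.
E#-G#-B: root E# is the leading tone; diminished triad there is viio.

i - VI6 - III - viio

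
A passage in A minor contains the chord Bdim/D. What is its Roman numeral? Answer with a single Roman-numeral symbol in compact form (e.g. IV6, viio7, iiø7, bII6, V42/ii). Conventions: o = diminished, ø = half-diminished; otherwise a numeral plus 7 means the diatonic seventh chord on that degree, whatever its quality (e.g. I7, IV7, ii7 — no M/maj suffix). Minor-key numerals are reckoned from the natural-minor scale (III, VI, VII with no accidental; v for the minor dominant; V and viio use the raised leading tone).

The pitches B-D-F form a diminished triad rooted on B.
B is scale degree 2 in A minor, and a diminished triad on that degree is written iio.
With D in the bass the chord is in first inversion, so the figured bass is 6.

iio6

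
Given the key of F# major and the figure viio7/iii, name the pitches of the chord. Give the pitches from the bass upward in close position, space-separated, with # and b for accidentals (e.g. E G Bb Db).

G## B# D# F#

viio7/iii is a secondary leading-tone chord. The target iii is A# in F# major; the applied chord is rooted a semitone below, on G##.
Building a fully diminished seventh chord on G## gives G##-B#-D#-F#.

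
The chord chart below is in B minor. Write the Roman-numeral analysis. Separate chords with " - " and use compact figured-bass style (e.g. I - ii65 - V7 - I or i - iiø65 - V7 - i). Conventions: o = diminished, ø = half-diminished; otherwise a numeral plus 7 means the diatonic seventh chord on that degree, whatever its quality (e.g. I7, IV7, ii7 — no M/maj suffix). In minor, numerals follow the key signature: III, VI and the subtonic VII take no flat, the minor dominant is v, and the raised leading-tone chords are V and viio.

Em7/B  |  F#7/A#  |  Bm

iv43 - V65 - i

Em7/B has root E, degree 4 in B minor, so iv43.
F#7/A#: dominant seventh chord on F# = scale degree 5 → V65.
Bm: minor triad on B = scale degree 1 → i.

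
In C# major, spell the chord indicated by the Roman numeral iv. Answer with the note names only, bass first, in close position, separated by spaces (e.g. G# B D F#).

iv is the minor subdominant, borrowed from the parallel minor. In C# major that root is F#.
So the chord is F#-A-C#, a minor triad.

F# A C#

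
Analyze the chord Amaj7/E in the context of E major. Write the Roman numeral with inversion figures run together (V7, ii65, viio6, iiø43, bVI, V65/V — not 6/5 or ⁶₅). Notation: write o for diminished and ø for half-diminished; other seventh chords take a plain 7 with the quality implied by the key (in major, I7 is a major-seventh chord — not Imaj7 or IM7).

IV43

The pitches A-C#-E-G# form a major seventh chord rooted on A.
In E major, A is the subdominant; the diatonic major seventh chord there is IV7.
With E in the bass the chord is in second inversion, so the figured bass is 43.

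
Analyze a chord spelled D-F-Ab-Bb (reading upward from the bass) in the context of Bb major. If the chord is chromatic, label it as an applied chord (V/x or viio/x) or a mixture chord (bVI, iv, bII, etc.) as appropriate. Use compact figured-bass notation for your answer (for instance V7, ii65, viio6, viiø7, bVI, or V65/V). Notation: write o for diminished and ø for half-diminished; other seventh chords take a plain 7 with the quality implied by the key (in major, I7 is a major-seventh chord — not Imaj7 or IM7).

V65/IV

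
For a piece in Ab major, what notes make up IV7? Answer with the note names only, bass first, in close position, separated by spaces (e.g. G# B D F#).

The numeral's case and figure indicate a major seventh chord. In Ab major its root, the fourth degree, is Db.
Stacking thirds from Db gives Db-F-Ab-C.

Db F Ab C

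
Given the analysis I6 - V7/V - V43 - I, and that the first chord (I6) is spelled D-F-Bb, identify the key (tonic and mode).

Bb major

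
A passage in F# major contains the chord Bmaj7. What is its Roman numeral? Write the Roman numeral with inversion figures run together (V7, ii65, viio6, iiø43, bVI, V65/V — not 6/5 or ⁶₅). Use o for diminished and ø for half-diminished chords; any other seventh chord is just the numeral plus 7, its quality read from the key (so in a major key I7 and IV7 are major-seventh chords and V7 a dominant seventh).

The pitches B-D#-F#-A# form a major seventh chord rooted on B.
B is scale degree 4 in F# major, and a major seventh chord on that degree is written IV7.

IV7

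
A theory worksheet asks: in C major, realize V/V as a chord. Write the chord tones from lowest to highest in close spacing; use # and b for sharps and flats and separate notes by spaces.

The slash means an applied dominant: we want the dominant of V. In C major, V is G major, and its dominant is built on D.
Building a major triad on D gives D-F#-A.

D F# A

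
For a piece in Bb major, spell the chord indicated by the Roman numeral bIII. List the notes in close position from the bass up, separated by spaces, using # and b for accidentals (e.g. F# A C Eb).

Db F Ab

bIII is a major triad on the lowered third degree, borrowed from the parallel minor. In Bb major that root is Db.
So the chord is Db-F-Ab, a major triad.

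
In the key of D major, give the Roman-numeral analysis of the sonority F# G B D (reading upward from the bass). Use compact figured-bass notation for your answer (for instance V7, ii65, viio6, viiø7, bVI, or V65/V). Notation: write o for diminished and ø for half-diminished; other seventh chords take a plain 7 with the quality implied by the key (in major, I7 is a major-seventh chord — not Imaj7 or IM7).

IV42

The pitches G-B-D-F# form a major seventh chord rooted on G.
In D major, G is the subdominant; the diatonic major seventh chord there is IV7.
With F# in the bass the chord is in third inversion, so the figured bass is 42.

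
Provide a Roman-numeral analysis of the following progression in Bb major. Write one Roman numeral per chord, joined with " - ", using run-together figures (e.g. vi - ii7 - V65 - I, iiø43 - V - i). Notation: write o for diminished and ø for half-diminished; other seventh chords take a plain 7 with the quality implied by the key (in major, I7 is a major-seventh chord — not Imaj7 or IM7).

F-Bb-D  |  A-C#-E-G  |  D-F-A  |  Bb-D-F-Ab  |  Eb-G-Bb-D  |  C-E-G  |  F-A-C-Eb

F-Bb-D: root Bb is the tonic; major triad there is I64.
A-C#-E-G: chromatic; A is V of iii, so V7/iii.
D-F-A: minor triad on D = scale degree 3 → iii.
Bb-D-F-Ab: chromatic; Bb is V of IV, so V7/IV.
Eb-G-Bb-D has root Eb, degree 4 in Bb major, so IV7.
C-E-G: a major triad on C, the applied dominant of V → V/V.
F-A-C-Eb: root F is the dominant; dominant seventh chord there is V7.

I64 - V7/iii - iii - V7/IV - IV7 - V/V - V7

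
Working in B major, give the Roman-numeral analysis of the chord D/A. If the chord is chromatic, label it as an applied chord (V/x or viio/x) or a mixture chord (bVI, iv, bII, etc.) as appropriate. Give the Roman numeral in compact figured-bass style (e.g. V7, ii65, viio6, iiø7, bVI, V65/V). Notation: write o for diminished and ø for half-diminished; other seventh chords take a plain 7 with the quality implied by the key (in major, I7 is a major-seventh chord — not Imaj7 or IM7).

The pitches D-F#-A form a major triad rooted on D.
D is the lowered third degree of B major (diatonic 3 would be D#). This is a major triad on the lowered third degree, borrowed from the parallel minor.
With A in the bass the chord is in second inversion, so the figured bass is 64.

bIII64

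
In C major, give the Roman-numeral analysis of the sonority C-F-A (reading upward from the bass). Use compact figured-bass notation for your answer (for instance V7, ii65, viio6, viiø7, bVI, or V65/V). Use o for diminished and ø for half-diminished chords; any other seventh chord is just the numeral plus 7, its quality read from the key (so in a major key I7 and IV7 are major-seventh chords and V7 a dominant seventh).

Stacked in thirds the chord is F-A-C: a major triad on F.
F is scale degree 4 in C major, and a major triad on that degree is written IV.
With C in the bass the chord is in second inversion, so the figured bass is 64.

IV64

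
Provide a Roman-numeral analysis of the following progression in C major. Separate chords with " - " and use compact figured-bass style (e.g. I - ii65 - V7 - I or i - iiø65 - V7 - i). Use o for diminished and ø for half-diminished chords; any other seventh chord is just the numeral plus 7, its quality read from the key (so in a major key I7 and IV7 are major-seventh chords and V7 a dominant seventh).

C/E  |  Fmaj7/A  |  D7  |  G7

I6 - IV65 - V7/V - V7

C/E: major triad on C = scale degree 1 → I6.
Fmaj7/A has root F, degree 4 in C major, so IV65.
D7: chromatic; D is V of V, so V7/V.
G7: root G is the dominant; dominant seventh chord there is V7.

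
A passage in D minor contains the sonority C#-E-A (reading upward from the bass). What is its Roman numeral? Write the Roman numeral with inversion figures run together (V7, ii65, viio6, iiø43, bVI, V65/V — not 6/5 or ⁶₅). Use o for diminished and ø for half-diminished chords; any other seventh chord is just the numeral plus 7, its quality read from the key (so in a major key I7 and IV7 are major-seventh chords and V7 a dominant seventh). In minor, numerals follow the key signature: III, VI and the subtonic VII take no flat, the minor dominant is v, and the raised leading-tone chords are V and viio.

Stacked in thirds the chord is A-C#-E: a major triad on A.
A is scale degree 5 in D minor, and a major triad on that degree is written V.
With C# in the bass the chord is in first inversion, so the figured bass is 6.

V6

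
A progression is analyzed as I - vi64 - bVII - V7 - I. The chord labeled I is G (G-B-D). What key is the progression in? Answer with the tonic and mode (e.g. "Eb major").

G major

I is given as G-B-D — a major triad with root G.
If G is scale degree 1 and the mode makes that degree carry a major triad, the tonic is G and the mode is major.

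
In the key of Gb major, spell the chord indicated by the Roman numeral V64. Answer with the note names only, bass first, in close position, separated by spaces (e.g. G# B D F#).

Ab Db F

In Gb major, the dominant is Db, and the diatonic chord built there is a major triad.
Stacking thirds from Db gives Db-F-Ab.
With the 64 figure the chord is in second inversion; from the bass Ab upward in close position it reads Ab-Db-F.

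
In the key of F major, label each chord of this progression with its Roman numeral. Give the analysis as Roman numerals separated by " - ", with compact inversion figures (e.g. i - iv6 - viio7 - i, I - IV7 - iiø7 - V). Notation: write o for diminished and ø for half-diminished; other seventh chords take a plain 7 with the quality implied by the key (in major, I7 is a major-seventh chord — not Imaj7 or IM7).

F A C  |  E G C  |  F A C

F-A-C has root F, degree 1 in F major, so I.
E-G-C: root C is the dominant; major triad there is V6.
F-A-C: major triad on F = scale degree 1 → I.

I - V6 - I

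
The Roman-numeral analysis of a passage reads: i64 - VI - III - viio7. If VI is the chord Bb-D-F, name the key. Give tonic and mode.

The chord Bb is a major triad rooted on Bb; its label is VI.
VI on Bb implies Bb is the submediant; that puts the tonic at D, and the uppercase numeral fits minor mode.

D minor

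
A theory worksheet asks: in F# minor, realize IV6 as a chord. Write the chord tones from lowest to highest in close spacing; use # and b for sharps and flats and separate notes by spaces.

IV6 is the major subdominant, borrowed from the parallel major. In F# minor that root is B.
So the chord is B-D#-F#.
The figured bass 6 indicates first inversion, placing the third (D#) in the bass: D#-F#-B.

D# F# B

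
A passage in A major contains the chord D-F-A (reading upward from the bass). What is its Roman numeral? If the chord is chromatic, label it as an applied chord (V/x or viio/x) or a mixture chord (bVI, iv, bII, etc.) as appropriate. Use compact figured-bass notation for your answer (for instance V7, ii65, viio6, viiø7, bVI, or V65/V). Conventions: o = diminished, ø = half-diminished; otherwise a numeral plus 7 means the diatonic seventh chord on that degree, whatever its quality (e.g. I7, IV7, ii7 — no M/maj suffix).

Stacked in thirds the chord is D-F-A: a minor triad on D.
D is the fourth degree of A major. This is the minor subdominant, borrowed from the parallel minor.

iv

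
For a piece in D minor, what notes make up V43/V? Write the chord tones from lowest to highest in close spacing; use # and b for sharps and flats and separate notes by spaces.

B D E G#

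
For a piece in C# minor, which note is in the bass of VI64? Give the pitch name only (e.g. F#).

E

VI in C# minor has root A; the chord is A-C#-E.
The figure 64 means second inversion — the fifth is in the bass.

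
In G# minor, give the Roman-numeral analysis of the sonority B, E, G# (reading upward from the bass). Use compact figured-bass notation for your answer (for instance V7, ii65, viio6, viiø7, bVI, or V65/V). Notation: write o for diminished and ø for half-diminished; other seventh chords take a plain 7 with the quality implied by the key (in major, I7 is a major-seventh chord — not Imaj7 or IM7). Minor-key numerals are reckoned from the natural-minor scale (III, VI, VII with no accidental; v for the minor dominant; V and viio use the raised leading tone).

The pitches E-G#-B form a major triad rooted on E.
E is scale degree 6 in G# minor, and a major triad on that degree is written VI.
With B in the bass the chord is in second inversion, so the figured bass is 64.

VI64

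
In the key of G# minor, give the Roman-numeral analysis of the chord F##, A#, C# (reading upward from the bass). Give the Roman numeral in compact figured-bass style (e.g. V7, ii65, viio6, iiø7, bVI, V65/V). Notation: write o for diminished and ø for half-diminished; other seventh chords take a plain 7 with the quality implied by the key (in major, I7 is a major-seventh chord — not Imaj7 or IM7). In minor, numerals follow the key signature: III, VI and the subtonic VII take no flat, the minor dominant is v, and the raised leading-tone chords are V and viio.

The pitches F##-A#-C# form a diminished triad rooted on F##.
In G# minor, F## is the leading tone; the diatonic diminished triad there is viio.

viio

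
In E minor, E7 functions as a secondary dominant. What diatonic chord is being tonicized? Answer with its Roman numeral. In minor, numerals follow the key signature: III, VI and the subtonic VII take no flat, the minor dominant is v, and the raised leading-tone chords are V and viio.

iv

The chord is a dominant seventh chord on E.
A dominant resolves down a perfect fifth: E → A. In E minor, A is scale degree 4, i.e. iv.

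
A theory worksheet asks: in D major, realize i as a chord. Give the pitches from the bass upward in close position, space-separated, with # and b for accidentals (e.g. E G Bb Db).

Scale degree 1 in D major is D; here the chord built on it is altered to a minor triad. i is the minor tonic, borrowed from the parallel minor.
So the chord is D-F-A.

D F A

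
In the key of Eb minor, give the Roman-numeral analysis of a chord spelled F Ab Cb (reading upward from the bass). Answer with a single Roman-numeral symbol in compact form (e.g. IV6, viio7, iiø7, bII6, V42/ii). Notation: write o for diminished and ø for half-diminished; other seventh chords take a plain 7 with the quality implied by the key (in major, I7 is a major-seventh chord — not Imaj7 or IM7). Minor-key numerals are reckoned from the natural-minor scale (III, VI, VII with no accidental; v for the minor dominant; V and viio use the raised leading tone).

The pitches F-Ab-Cb form a diminished triad rooted on F.
F is scale degree 2 in Eb minor, and a diminished triad on that degree is written iio.

iio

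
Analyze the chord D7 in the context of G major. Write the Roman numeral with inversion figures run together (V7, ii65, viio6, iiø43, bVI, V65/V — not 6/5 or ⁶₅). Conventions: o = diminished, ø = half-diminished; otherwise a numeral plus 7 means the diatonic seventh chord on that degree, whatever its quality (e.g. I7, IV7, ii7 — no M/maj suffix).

The pitches D-F#-A-C form a dominant seventh chord rooted on D.
In G major, D is the dominant; the diatonic dominant seventh chord there is V7.

V7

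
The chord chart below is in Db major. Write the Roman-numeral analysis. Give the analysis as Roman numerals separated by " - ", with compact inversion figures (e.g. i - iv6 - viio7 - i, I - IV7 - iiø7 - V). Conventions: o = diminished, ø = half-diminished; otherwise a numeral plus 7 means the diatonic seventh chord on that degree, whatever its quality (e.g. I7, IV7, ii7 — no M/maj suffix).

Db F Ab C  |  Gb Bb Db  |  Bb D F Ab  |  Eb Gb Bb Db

I7 - IV - V7/ii - ii7

Db-F-Ab-C: root Db is the tonic; major seventh chord there is I7.
Gb-Bb-Db has root Gb, degree 4 in Db major, so IV.
Bb-D-F-Ab: a dominant seventh chord on Bb, the applied dominant of ii → V7/ii.
Eb-Gb-Bb-Db has root Eb, degree 2 in Db major, so ii7.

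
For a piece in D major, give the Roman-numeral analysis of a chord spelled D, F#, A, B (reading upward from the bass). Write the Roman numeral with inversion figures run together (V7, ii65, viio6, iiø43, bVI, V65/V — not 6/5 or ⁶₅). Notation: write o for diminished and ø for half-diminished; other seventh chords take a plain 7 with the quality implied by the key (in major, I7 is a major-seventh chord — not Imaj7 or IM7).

The pitches B-D-F#-A form a minor seventh chord rooted on B.
B is scale degree 6 in D major, and a minor seventh chord on that degree is written vi7.
With D in the bass the chord is in first inversion, so the figured bass is 65.

vi65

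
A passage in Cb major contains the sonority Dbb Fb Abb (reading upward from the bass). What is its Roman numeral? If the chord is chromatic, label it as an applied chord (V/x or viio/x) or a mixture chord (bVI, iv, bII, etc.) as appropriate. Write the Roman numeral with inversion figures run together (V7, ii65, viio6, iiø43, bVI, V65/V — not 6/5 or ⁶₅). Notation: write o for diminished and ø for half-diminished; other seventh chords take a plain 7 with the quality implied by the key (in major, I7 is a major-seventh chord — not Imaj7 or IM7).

bII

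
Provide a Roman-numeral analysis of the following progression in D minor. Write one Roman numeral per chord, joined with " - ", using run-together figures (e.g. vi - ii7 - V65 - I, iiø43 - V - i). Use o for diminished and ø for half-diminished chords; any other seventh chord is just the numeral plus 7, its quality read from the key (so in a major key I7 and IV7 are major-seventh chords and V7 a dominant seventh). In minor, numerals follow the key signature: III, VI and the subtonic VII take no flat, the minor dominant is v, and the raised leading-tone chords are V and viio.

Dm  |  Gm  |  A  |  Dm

Dm: minor triad on D = scale degree 1 → i.
Gm: minor triad on G = scale degree 4 → iv.
A has root A, degree 5 in D minor, so V.
Dm: minor triad on D = scale degree 1 → i.

i - iv - V - i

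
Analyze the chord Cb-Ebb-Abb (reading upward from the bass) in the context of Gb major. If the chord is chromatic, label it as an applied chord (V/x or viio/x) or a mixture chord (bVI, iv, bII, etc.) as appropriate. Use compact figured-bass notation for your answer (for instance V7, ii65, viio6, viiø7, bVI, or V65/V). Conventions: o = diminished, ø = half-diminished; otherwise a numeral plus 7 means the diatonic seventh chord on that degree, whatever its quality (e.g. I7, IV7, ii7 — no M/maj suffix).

bII6

Stacked in thirds the chord is Abb-Cb-Ebb: a major triad on Abb.
Abb is the lowered second degree of Gb major (diatonic 2 would be Ab). This is the Neapolitan sixth — a major triad on the lowered second degree, here in its customary first inversion.
With Cb in the bass the chord is in first inversion, so the figured bass is 6.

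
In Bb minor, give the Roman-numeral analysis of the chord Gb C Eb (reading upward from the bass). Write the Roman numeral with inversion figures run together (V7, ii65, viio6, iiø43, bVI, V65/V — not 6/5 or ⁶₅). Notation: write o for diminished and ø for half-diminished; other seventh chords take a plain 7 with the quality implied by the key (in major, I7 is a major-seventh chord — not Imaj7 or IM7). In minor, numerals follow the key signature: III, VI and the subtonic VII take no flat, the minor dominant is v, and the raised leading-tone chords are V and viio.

iio64

Stacked in thirds the chord is C-Eb-Gb: a diminished triad on C.
C is scale degree 2 in Bb minor, and a diminished triad on that degree is written iio.
With Gb in the bass the chord is in second inversion, so the figured bass is 64.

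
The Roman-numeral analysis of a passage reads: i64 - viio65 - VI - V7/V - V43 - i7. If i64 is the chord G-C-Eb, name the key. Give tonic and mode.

i64 is given as G-C-Eb — a minor triad with root C.
If C is scale degree 1 and the mode makes that degree carry a minor triad, the tonic is C and the mode is minor.

C minor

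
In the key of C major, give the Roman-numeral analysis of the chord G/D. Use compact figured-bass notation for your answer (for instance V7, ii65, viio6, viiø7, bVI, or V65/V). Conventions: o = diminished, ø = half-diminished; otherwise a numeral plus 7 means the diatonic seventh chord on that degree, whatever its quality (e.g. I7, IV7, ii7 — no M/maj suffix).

V64

The pitches G-B-D form a major triad rooted on G.
In C major, G is the dominant; the diatonic major triad there is V.
With D in the bass the chord is in second inversion, so the figured bass is 64.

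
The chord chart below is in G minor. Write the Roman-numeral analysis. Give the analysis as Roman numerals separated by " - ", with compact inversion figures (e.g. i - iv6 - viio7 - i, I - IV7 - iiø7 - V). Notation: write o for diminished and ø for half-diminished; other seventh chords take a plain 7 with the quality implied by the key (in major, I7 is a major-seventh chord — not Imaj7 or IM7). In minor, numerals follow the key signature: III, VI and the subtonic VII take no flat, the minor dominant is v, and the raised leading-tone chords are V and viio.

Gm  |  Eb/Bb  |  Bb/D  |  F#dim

Gm: root G is the tonic; minor triad there is i.
Eb/Bb: major triad on Eb = scale degree 6 → VI64.
Bb/D: root Bb is the mediant; major triad there is III6.
F#dim: diminished triad on F# = scale degree 7 → viio.

i - VI64 - III6 - viio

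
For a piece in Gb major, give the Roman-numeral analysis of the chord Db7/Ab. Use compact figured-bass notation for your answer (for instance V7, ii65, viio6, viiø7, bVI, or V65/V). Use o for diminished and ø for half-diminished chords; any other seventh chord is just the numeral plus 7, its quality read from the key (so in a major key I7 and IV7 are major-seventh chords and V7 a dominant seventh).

V43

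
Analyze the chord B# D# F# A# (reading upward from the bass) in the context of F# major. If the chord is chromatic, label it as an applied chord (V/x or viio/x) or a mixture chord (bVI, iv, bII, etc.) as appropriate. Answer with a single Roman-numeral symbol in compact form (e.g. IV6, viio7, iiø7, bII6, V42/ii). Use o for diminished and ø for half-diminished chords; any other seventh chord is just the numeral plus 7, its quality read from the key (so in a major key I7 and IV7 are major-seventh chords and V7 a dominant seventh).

viiø7/V

Stacked in thirds the chord is B#-D#-F#-A#: a half-diminished seventh chord on B#.
B# sits a half step below C# (V in F# major); a diminished chord there is the applied leading-tone chord of V.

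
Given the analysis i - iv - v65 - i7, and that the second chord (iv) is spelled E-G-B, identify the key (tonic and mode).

B minor

iv is given as E-G-B — a minor triad with root E.
If E is scale degree 4 and the mode makes that degree carry a minor triad, the tonic is B and the mode is minor.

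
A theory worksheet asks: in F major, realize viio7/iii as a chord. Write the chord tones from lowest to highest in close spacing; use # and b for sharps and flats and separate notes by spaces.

The slash marks an applied leading-tone chord: viio of iii. In F major, iii is A, so the leading tone to it is G#, a half step below.
Building a fully diminished seventh chord on G# gives G#-B-D-F.

G# B D F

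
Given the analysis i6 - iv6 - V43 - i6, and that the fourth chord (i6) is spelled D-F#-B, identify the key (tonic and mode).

The anchor chord is a minor triad on B, labeled i6.
If B is scale degree 1 and the mode makes that degree carry a minor triad, the tonic is B and the mode is minor.

B minor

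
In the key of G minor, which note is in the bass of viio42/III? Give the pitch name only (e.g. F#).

Gb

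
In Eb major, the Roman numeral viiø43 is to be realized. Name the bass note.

viiø in Eb major has root D; the chord is D-F-Ab-C.
The figure 43 means second inversion — the fifth is in the bass.

Ab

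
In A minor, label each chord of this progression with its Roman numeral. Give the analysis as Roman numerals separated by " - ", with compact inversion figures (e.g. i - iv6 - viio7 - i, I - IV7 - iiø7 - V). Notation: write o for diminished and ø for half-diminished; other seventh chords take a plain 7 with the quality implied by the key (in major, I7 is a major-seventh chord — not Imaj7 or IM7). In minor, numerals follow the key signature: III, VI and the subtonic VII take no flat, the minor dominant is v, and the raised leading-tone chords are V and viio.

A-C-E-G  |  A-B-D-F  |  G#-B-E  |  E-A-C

i7 - iiø42 - V6 - i64

A-C-E-G: minor seventh chord on A = scale degree 1 → i7.
A-B-D-F: half-diminished seventh chord on B = scale degree 2 → iiø42.
G#-B-E: root E is the dominant; major triad there is V6.
E-A-C: root A is the tonic; minor triad there is i64.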